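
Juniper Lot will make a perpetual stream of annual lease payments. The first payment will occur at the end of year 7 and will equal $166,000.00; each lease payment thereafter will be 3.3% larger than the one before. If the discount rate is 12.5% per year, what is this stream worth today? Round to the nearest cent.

Value at end of year 6: C₁ / (r − g) = $166,000.00 / (0.125 − 0.033) = $1,804,347.8261
Discount to today: PV = $1,804,347.8261 / (1 + 0.125)^6 = $1,804,347.8261 / 2.027287 = $890,030.98

$890030.98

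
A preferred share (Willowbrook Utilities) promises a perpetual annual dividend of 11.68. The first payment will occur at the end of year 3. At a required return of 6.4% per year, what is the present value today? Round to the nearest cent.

Value at end of year 2: C / r = 11.68 / 0.064 = 182.5000
Discount to today: PV = 182.5000 / (1 + 0.064)^2 = 182.5000 / 1.132096 = 161.21

161.21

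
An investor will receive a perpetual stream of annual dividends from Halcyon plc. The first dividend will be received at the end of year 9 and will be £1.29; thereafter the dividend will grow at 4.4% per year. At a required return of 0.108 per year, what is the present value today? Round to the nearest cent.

£8.87

Value at end of year 8: C₁ / (r − g) = £1.29 / (0.108 − 0.044) = £20.1563
Discount to today: PV = £20.1563 / (1 + 0.108)^8 = £20.1563 / 2.271528 = £8.87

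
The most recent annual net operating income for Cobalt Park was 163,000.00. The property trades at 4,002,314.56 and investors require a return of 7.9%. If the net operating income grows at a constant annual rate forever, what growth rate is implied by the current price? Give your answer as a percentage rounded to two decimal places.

3.68%

P = D₀(1+g)/(r−g) ⇒ P(r−g) = D₀(1+g) ⇒ g(P+D₀) = P·r − D₀
g = (P·r − D₀)/(P + D₀) = (4,002,314.56×0.079 − 163,000.00) / (4,002,314.56 + 163,000.00) = 0.036776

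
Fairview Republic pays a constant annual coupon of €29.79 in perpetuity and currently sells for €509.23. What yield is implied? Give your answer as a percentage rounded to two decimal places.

P = C/r ⇒ r = C/P = €29.79/€509.23 = 0.058500

5.85%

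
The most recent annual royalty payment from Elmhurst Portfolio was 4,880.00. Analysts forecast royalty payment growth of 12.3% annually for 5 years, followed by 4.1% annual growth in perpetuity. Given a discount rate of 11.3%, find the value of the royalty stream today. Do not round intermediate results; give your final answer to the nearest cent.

98849.41

D_1 = 5480.24000
D_2 = 6154.30952
D_3 = 6911.28959
D_4 = 7761.37821
D_5 = 8716.02773
Terminal value at year 5: TV = D_5×(1+g_2)/(r−g_2) = 9073.38487/0.072 = 126019.23427
P_0 = D_1/(1+r)^1 + D_2/(1+r)^2 + D_3/(1+r)^3 + D_4/(1+r)^4 + D_5/(1+r)^5 + TV/(1+r)^5
    = 4923.84546 + 4968.08486 + 5012.72175 + 5057.75968 + 5103.20226 + 73783.79937 = 98849.41338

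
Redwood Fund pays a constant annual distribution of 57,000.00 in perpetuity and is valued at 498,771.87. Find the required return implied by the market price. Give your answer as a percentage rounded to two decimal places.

11.43%

P = C/r ⇒ r = C/P = 57,000.00/498,771.87 = 0.114281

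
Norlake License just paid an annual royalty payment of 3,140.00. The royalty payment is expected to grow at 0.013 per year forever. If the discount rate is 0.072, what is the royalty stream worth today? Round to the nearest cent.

D₁ = D₀ × (1 + g) = 3,140.00 × 1.013 = 3,180.8200
Growing perpetuity: P = D₁ / (r − g) = 3,180.8200 / (0.072 − 0.013) = 53,912.20

53912.20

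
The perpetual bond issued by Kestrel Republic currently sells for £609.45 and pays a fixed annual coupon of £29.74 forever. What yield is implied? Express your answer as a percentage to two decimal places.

P = C/r ⇒ r = C/P = £29.74/£609.45 = 0.048798

4.88%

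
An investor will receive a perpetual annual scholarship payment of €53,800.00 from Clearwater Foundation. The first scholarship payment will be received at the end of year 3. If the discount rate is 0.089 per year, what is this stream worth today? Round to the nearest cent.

Value at end of year 2: C / r = €53,800.00 / 0.089 = €604,494.3820
Discount to today: PV = €604,494.3820 / (1 + 0.089)^2 = €604,494.3820 / 1.185921 = €509,725.67

€509725.67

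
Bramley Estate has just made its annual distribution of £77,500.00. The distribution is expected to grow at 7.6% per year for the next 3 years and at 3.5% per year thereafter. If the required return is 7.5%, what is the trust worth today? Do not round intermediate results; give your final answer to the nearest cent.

D_1 = 83390.00000
D_2 = 89727.64000
D_3 = 96546.94064
Terminal value at year 3: TV = D_3×(1+g_2)/(r−g_2) = 99926.08356/0.04 = 2498152.08906
P_0 = D_1/(1+r)^1 + D_2/(1+r)^2 + D_3/(1+r)^3 + TV/(1+r)^3
    = 77572.09302 + 77644.25311 + 77716.48032 + 2010913.92833 = 2243846.75479

£2243846.75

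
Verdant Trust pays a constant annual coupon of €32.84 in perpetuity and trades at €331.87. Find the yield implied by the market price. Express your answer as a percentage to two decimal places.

9.90%

P = C/r ⇒ r = C/P = €32.84/€331.87 = 0.098954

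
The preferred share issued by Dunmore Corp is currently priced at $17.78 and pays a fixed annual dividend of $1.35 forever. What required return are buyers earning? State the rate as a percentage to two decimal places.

P = C/r ⇒ r = C/P = $1.35/$17.78 = 0.075928

7.59%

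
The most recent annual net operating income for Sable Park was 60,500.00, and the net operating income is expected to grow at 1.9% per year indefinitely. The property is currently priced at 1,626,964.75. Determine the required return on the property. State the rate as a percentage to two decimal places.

5.69%

D₁ = 60,500.00 × 1.019 = 61,649.5000
P = D₁/(r − g) ⇒ r = D₁/P + g = 61,649.5000/1,626,964.75 + 0.019 = 0.037892 + 0.019 = 0.056892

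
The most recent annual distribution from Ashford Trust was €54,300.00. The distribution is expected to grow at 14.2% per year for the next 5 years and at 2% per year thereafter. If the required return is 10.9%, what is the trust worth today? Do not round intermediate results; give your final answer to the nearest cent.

D_1 = 62010.60000
D_2 = 70816.10520
D_3 = 80871.99214
D_4 = 92355.81502
D_5 = 105470.34076
Terminal value at year 5: TV = D_5×(1+g_2)/(r−g_2) = 107579.74757/0.089 = 1208761.20865
P_0 = D_1/(1+r)^1 + D_2/(1+r)^2 + D_3/(1+r)^3 + D_4/(1+r)^4 + D_5/(1+r)^5 + TV/(1+r)^5
    = 55915.77998 + 57579.63998 + 59293.01069 + 61057.36538 + 62874.22116 + 720580.96164 = 1017300.97884

€1017300.98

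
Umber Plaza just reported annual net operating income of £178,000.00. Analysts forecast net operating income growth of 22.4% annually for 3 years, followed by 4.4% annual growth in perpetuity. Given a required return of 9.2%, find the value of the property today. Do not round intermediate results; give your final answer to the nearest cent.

D_1 = 217872.00000
D_2 = 266675.32800
D_3 = 326410.60147
Terminal value at year 3: TV = D_3×(1+g_2)/(r−g_2) = 340772.66794/0.048 = 7099430.58202
P_0 = D_1/(1+r)^1 + D_2/(1+r)^2 + D_3/(1+r)^3 + TV/(1+r)^3
    = 199516.48352 + 223633.86064 + 250666.52512 + 5451996.92133 = 6125813.79060

£6125813.79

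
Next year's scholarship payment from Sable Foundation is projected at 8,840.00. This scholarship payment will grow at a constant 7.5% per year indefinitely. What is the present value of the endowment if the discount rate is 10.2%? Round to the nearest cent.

Growing perpetuity: P = D₁ / (r − g) = 8,840.0000 / (0.102 − 0.075) = 327,407.41

327407.41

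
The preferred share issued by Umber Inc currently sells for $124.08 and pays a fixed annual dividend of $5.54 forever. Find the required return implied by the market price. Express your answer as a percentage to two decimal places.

P = C/r ⇒ r = C/P = $5.54/$124.08 = 0.044649

4.46%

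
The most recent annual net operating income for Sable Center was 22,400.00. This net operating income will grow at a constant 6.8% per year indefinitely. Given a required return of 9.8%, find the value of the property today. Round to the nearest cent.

D₁ = D₀ × (1 + g) = 22,400.00 × 1.068 = 23,923.2000
Growing perpetuity: P = D₁ / (r − g) = 23,923.2000 / (0.098 − 0.068) = 797,440.00

797440.00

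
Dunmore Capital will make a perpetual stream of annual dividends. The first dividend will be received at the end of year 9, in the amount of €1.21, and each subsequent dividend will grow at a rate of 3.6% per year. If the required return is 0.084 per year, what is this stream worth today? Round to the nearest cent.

Value at end of year 8: C₁ / (r − g) = €1.21 / (0.084 − 0.036) = €25.2083
Discount to today: PV = €25.2083 / (1 + 0.084)^8 = €25.2083 / 1.906489 = €13.22

€13.22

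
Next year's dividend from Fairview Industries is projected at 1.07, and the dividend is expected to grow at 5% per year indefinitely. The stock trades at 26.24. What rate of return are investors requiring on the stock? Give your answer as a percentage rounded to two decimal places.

9.08%

P = D₁/(r − g) ⇒ r = D₁/P + g = 1.0700/26.24 + 0.05 = 0.040777 + 0.05 = 0.090777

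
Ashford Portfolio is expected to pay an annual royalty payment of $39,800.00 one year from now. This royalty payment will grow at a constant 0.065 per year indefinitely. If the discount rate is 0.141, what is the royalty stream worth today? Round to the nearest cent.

$523684.21

Growing perpetuity: P = D₁ / (r − g) = $39,800.0000 / (0.141 − 0.065) = $523,684.21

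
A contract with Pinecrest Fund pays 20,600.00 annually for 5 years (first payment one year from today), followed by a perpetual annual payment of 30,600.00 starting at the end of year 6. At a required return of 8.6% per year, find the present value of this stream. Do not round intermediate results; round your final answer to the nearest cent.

PV of 5-year annuity: 20,600.00 × [1 − (1+0.086)^−5] / 0.086 = 80965.38880
Perpetuity value at year 5: 30,600.00 / 0.086 = 355813.95349
PV of perpetuity: 355813.95349 / (1+0.086)^5 = 235544.97789
Total PV = 80965.38880 + 235544.97789 = 316510.36669

316510.37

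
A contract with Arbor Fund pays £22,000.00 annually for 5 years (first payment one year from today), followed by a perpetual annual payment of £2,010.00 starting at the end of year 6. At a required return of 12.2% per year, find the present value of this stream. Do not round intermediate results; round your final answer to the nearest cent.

£88179.28

PV of 5-year annuity: £22,000.00 × [1 − (1+0.122)^−5] / 0.122 = 78913.71638
Perpetuity value at year 5: £2,010.00 / 0.122 = 16475.40984
PV of perpetuity: 16475.40984 / (1+0.122)^5 = 9265.56575
Total PV = 78913.71638 + 9265.56575 = 88179.28213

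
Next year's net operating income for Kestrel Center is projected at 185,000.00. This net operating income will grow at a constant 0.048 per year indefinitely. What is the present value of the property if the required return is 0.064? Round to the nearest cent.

11562500.00

Growing perpetuity: P = D₁ / (r − g) = 185,000.0000 / (0.064 − 0.048) = 11,562,500.00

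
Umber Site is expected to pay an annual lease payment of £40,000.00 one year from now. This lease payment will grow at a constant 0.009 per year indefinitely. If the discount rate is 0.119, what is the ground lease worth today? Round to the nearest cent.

£363636.36

Growing perpetuity: P = D₁ / (r − g) = £40,000.0000 / (0.119 − 0.009) = £363,636.36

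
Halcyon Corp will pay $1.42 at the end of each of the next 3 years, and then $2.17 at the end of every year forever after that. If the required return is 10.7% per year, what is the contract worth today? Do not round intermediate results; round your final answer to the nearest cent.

PV of 3-year annuity: $1.42 × [1 − (1+0.107)^−3] / 0.107 = 3.48826
Perpetuity value at year 3: $2.17 / 0.107 = 20.28037
PV of perpetuity: 20.28037 / (1+0.107)^3 = 14.94972
Total PV = 3.48826 + 14.94972 = 18.43798

$18.44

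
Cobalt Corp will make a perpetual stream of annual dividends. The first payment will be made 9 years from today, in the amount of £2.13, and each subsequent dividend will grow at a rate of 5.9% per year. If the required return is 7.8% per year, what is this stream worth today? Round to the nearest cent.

Value at end of year 8: C₁ / (r − g) = £2.13 / (0.078 − 0.059) = £112.1053
Discount to today: PV = £112.1053 / (1 + 0.078)^8 = £112.1053 / 1.823686 = £61.47

£61.47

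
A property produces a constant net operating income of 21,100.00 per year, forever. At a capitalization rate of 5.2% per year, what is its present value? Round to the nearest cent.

Level perpetuity: PV = C / r = 21,100.00 / 0.052 = 405,769.23

405769.23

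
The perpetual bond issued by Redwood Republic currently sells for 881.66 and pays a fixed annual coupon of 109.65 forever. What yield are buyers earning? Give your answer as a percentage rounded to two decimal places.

P = C/r ⇒ r = C/P = 109.65/881.66 = 0.124368

12.44%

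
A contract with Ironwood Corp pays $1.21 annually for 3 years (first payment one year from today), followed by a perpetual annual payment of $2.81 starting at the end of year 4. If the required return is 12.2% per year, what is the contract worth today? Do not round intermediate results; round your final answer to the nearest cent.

$19.20

PV of 3-year annuity: $1.21 × [1 − (1+0.122)^−3] / 0.122 = 2.89626
Perpetuity value at year 3: $2.81 / 0.122 = 23.03279
PV of perpetuity: 23.03279 / (1+0.122)^3 = 16.30677
Total PV = 2.89626 + 16.30677 = 19.20303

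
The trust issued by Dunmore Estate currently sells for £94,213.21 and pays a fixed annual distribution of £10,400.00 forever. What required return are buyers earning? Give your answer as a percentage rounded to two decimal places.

11.04%

P = C/r ⇒ r = C/P = £10,400.00/£94,213.21 = 0.110388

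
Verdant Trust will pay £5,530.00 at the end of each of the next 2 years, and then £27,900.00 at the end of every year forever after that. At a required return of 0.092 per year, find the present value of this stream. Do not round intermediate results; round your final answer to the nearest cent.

£264016.05

PV of 2-year annuity: £5,530.00 × [1 − (1+0.092)^−2] / 0.092 = 9701.55912
Perpetuity value at year 2: £27,900.00 / 0.092 = 303260.86957
PV of perpetuity: 303260.86957 / (1+0.092)^2 = 254314.48628
Total PV = 9701.55912 + 254314.48628 = 264016.04540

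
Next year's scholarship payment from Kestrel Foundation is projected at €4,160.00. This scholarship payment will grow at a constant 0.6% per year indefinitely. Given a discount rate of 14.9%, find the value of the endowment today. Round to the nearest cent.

€29090.91

Growing perpetuity: P = D₁ / (r − g) = €4,160.0000 / (0.149 − 0.006) = €29,090.91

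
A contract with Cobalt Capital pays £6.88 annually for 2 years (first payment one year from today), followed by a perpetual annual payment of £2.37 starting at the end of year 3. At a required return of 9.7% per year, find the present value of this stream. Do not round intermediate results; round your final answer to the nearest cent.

PV of 2-year annuity: £6.88 × [1 − (1+0.097)^−2] / 0.097 = 11.98874
Perpetuity value at year 2: £2.37 / 0.097 = 24.43299
PV of perpetuity: 24.43299 / (1+0.097)^2 = 20.30315
Total PV = 11.98874 + 20.30315 = 32.29189

£32.29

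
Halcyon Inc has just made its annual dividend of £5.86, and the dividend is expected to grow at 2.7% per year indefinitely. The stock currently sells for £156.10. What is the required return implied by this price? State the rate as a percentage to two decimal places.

D₁ = £5.86 × 1.027 = £6.0182
P = D₁/(r − g) ⇒ r = D₁/P + g = £6.0182/£156.10 + 0.027 = 0.038554 + 0.027 = 0.065554

6.56%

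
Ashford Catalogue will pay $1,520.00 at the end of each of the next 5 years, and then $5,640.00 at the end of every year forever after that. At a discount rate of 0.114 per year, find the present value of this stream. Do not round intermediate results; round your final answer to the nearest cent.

$34398.57

PV of 5-year annuity: $1,520.00 × [1 − (1+0.114)^−5] / 0.114 = 5561.69141
Perpetuity value at year 5: $5,640.00 / 0.114 = 49473.68421
PV of perpetuity: 49473.68421 / (1+0.114)^5 = 28836.88188
Total PV = 5561.69141 + 28836.88188 = 34398.57329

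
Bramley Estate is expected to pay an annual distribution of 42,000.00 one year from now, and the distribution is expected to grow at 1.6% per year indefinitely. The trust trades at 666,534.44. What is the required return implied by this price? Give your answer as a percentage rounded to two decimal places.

P = D₁/(r − g) ⇒ r = D₁/P + g = 42,000.0000/666,534.44 + 0.016 = 0.063012 + 0.016 = 0.079012

7.90%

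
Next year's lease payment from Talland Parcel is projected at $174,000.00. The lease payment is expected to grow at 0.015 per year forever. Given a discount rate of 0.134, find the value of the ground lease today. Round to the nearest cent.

Growing perpetuity: P = D₁ / (r − g) = $174,000.0000 / (0.134 − 0.015) = $1,462,184.87

$1462184.87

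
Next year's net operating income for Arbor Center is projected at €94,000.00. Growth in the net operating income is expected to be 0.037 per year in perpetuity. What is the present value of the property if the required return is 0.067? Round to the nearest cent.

€3133333.33

Growing perpetuity: P = D₁ / (r − g) = €94,000.0000 / (0.067 − 0.037) = €3,133,333.33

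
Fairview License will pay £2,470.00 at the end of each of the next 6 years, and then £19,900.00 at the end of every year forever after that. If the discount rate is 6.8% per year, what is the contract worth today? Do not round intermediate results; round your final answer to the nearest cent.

PV of 6-year annuity: £2,470.00 × [1 − (1+0.068)^−6] / 0.068 = 11846.39772
Perpetuity value at year 6: £19,900.00 / 0.068 = 292647.05882
PV of perpetuity: 292647.05882 / (1+0.068)^6 = 197204.42130
Total PV = 11846.39772 + 197204.42130 = 209050.81902

£209050.82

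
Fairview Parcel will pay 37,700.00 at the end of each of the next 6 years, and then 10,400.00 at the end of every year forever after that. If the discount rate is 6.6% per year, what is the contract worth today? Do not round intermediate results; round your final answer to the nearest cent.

PV of 6-year annuity: 37,700.00 × [1 − (1+0.066)^−6] / 0.066 = 181939.20686
Perpetuity value at year 6: 10,400.00 / 0.066 = 157575.75758
PV of perpetuity: 157575.75758 / (1+0.066)^6 = 107385.63155
Total PV = 181939.20686 + 107385.63155 = 289324.83840

289324.84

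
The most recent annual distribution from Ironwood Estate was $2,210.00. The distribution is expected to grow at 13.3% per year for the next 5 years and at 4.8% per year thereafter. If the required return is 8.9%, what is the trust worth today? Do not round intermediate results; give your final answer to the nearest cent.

D_1 = 2503.93000
D_2 = 2836.95269
D_3 = 3214.26740
D_4 = 3641.76496
D_5 = 4126.11970
Terminal value at year 5: TV = D_5×(1+g_2)/(r−g_2) = 4324.17345/0.041 = 105467.64505
P_0 = D_1/(1+r)^1 + D_2/(1+r)^2 + D_3/(1+r)^3 + D_4/(1+r)^4 + D_5/(1+r)^5 + TV/(1+r)^5
    = 2299.29293 + 2392.19365 + 2488.84794 + 2589.40746 + 2694.02998 + 68862.03459 = 81325.80655

$81325.81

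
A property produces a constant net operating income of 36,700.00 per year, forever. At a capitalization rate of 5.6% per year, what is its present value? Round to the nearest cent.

Level perpetuity: PV = C / r = 36,700.00 / 0.056 = 655,357.14

655357.14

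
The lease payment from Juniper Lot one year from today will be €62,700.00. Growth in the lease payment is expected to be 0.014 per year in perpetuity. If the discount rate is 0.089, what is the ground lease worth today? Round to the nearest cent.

Growing perpetuity: P = D₁ / (r − g) = €62,700.0000 / (0.089 − 0.014) = €836,000.00

€836000.00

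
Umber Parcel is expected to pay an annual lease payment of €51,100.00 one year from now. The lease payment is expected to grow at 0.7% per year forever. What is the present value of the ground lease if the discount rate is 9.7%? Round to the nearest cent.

€567777.78

Growing perpetuity: P = D₁ / (r − g) = €51,100.0000 / (0.097 − 0.007) = €567,777.78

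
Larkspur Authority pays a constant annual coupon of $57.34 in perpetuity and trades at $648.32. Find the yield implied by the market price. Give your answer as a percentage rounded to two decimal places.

8.84%

P = C/r ⇒ r = C/P = $57.34/$648.32 = 0.088444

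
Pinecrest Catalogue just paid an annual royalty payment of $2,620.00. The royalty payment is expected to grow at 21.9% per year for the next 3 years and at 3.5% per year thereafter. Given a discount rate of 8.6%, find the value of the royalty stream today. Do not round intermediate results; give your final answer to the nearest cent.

$85142.91

D_1 = 3193.78000
D_2 = 3893.21782
D_3 = 4745.83252
Terminal value at year 3: TV = D_3×(1+g_2)/(r−g_2) = 4911.93666/0.051 = 96312.48355
P_0 = D_1/(1+r)^1 + D_2/(1+r)^2 + D_3/(1+r)^3 + TV/(1+r)^3
    = 2940.86556 + 3301.02681 + 3705.29621 + 75195.71724 = 85142.90583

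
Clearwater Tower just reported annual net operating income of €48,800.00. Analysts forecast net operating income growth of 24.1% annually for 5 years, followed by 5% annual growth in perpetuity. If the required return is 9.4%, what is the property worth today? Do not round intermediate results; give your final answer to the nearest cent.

€2549256.25

D_1 = 60560.80000
D_2 = 75155.95280
D_3 = 93268.53742
D_4 = 115746.25494
D_5 = 143641.10239
Terminal value at year 5: TV = D_5×(1+g_2)/(r−g_2) = 150823.15751/0.044 = 3427799.03420
P_0 = D_1/(1+r)^1 + D_2/(1+r)^2 + D_3/(1+r)^3 + D_4/(1+r)^4 + D_5/(1+r)^5 + TV/(1+r)^5
    = 55357.22121 + 62795.53155 + 71233.32235 + 80804.89309 + 91662.58896 + 2187402.69117 = 2549256.24834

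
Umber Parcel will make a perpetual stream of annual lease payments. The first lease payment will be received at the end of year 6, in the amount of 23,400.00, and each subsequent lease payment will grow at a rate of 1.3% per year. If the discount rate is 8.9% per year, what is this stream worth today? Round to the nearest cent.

Value at end of year 5: C₁ / (r − g) = 23,400.00 / (0.089 − 0.013) = 307,894.7368
Discount to today: PV = 307,894.7368 / (1 + 0.089)^5 = 307,894.7368 / 1.531579 = 201,030.92

201030.92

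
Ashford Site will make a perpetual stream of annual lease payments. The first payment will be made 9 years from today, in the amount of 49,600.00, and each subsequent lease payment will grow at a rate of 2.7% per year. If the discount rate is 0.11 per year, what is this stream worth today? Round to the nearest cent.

259310.29

Value at end of year 8: C₁ / (r − g) = 49,600.00 / (0.11 − 0.027) = 597,590.3614
Discount to today: PV = 597,590.3614 / (1 + 0.11)^8 = 597,590.3614 / 2.304538 = 259,310.29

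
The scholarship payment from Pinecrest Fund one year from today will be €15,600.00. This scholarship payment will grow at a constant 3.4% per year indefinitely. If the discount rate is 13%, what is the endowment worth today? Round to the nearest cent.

€162500.00

Growing perpetuity: P = D₁ / (r − g) = €15,600.0000 / (0.13 − 0.034) = €162,500.00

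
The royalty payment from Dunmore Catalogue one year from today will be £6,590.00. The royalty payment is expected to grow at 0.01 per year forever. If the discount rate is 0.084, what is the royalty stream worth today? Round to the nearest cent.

£89054.05

Growing perpetuity: P = D₁ / (r − g) = £6,590.0000 / (0.084 − 0.01) = £89,054.05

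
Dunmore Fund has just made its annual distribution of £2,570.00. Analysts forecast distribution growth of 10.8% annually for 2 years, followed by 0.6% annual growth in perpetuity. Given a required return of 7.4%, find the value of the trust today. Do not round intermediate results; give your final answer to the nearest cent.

D_1 = 2847.56000
D_2 = 3155.09648
Terminal value at year 2: TV = D_2×(1+g_2)/(r−g_2) = 3174.02706/0.068 = 46676.86851
P_0 = D_1/(1+r)^1 + D_2/(1+r)^2 + TV/(1+r)^2
    = 2651.35940 + 2735.29443 + 40466.26762 = 45852.92146

£45852.92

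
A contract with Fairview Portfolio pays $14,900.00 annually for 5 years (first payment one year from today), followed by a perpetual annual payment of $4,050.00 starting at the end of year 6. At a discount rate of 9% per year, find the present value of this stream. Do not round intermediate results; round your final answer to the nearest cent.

PV of 5-year annuity: $14,900.00 × [1 − (1+0.09)^−5] / 0.09 = 57955.80382
Perpetuity value at year 5: $4,050.00 / 0.09 = 45000.00000
PV of perpetuity: 45000.00000 / (1+0.09)^5 = 29246.91238
Total PV = 57955.80382 + 29246.91238 = 87202.71621

$87202.72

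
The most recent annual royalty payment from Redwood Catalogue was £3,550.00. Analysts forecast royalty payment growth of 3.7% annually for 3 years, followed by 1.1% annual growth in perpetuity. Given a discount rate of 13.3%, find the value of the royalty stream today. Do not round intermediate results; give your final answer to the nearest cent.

£31501.24

D_1 = 3681.35000
D_2 = 3817.55995
D_3 = 3958.80967
Terminal value at year 3: TV = D_3×(1+g_2)/(r−g_2) = 4002.35657/0.122 = 32806.20143
P_0 = D_1/(1+r)^1 + D_2/(1+r)^2 + D_3/(1+r)^3 + TV/(1+r)^3
    = 3249.20565 + 2973.89784 + 2721.91709 + 22556.21459 = 31501.23517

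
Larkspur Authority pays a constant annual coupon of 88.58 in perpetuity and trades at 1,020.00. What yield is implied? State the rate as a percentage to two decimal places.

8.68%

P = C/r ⇒ r = C/P = 88.58/1,020.00 = 0.086843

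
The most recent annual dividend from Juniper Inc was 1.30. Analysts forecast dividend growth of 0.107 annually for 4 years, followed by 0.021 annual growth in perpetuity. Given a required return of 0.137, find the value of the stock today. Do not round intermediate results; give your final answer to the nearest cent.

D_1 = 1.43910
D_2 = 1.59308
D_3 = 1.76354
D_4 = 1.95224
Terminal value at year 4: TV = D_4×(1+g_2)/(r−g_2) = 1.99324/0.116 = 17.18310
P_0 = D_1/(1+r)^1 + D_2/(1+r)^2 + D_3/(1+r)^3 + D_4/(1+r)^4 + TV/(1+r)^4
    = 1.26570 + 1.23230 + 1.19979 + 1.16813 + 10.28158 = 15.14750

15.15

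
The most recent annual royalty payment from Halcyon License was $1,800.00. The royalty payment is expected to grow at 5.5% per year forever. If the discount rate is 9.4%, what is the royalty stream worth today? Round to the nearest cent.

D₁ = D₀ × (1 + g) = $1,800.00 × 1.055 = $1,899.0000
Growing perpetuity: P = D₁ / (r − g) = $1,899.0000 / (0.094 − 0.055) = $48,692.31

$48692.31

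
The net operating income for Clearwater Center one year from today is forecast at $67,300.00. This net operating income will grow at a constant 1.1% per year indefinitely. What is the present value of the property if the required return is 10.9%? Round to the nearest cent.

$686734.69

Growing perpetuity: P = D₁ / (r − g) = $67,300.0000 / (0.109 − 0.011) = $686,734.69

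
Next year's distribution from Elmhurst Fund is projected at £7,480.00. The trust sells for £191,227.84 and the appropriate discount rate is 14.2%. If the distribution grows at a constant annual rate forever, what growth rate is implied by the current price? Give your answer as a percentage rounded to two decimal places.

P = D₁/(r−g) ⇒ g = r − D₁/P = 0.142 − £7,480.00/£191,227.84 = 0.102884

10.29%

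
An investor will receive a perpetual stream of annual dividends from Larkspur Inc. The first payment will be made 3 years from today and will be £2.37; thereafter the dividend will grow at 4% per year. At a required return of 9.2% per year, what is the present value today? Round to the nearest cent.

Value at end of year 2: C₁ / (r − g) = £2.37 / (0.092 − 0.04) = £45.5769
Discount to today: PV = £45.5769 / (1 + 0.092)^2 = £45.5769 / 1.192464 = £38.22

£38.22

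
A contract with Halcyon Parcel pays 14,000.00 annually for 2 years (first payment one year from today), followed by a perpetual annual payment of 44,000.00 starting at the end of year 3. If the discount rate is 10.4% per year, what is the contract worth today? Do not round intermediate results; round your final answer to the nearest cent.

371288.96

PV of 2-year annuity: 14,000.00 × [1 − (1+0.104)^−2] / 0.104 = 24167.71687
Perpetuity value at year 2: 44,000.00 / 0.104 = 423076.92308
PV of perpetuity: 423076.92308 / (1+0.104)^2 = 347121.24150
Total PV = 24167.71687 + 347121.24150 = 371288.95836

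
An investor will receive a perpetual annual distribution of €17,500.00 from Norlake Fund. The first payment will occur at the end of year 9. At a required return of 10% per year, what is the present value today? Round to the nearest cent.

€81638.79

Value at end of year 8: C / r = €17,500.00 / 0.1 = €175,000.0000
Discount to today: PV = €175,000.0000 / (1 + 0.1)^8 = €175,000.0000 / 2.143589 = €81,638.79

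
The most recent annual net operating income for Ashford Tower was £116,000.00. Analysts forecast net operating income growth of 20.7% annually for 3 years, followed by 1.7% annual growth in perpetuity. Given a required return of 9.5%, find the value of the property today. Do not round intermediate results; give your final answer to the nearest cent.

£2449814.59

D_1 = 140012.00000
D_2 = 168994.48400
D_3 = 203976.34219
Terminal value at year 3: TV = D_3×(1+g_2)/(r−g_2) = 207443.94001/0.078 = 2659537.69237
P_0 = D_1/(1+r)^1 + D_2/(1+r)^2 + D_3/(1+r)^3 + TV/(1+r)^3
    = 127864.84018 + 140943.25306 + 155359.36661 + 2025647.12625 = 2449814.58610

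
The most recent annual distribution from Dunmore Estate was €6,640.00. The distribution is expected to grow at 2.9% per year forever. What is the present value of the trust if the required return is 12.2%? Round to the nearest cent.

D₁ = D₀ × (1 + g) = €6,640.00 × 1.029 = €6,832.5600
Growing perpetuity: P = D₁ / (r − g) = €6,832.5600 / (0.122 − 0.029) = €73,468.39

€73468.39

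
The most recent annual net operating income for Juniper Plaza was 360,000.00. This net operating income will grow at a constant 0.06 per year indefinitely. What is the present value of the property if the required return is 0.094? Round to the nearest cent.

11223529.41

D₁ = D₀ × (1 + g) = 360,000.00 × 1.06 = 381,600.0000
Growing perpetuity: P = D₁ / (r − g) = 381,600.0000 / (0.094 − 0.06) = 11,223,529.41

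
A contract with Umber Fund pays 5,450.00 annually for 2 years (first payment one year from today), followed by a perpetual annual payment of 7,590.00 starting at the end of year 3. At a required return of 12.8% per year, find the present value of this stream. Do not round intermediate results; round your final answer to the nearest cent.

PV of 2-year annuity: 5,450.00 × [1 − (1+0.128)^−2] / 0.128 = 9114.85841
Perpetuity value at year 2: 7,590.00 / 0.128 = 59296.87500
PV of perpetuity: 59296.87500 / (1+0.128)^2 = 46602.97127
Total PV = 9114.85841 + 46602.97127 = 55717.82968

55717.83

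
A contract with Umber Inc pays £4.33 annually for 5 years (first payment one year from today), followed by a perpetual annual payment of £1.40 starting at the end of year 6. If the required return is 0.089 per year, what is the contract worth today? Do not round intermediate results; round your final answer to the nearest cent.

£27.16

PV of 5-year annuity: £4.33 × [1 − (1+0.089)^−5] / 0.089 = 16.88598
Perpetuity value at year 5: £1.40 / 0.089 = 15.73034
PV of perpetuity: 15.73034 / (1+0.089)^5 = 10.27067
Total PV = 16.88598 + 10.27067 = 27.15665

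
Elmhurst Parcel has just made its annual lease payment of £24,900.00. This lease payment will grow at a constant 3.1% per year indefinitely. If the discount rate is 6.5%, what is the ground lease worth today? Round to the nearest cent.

D₁ = D₀ × (1 + g) = £24,900.00 × 1.031 = £25,671.9000
Growing perpetuity: P = D₁ / (r − g) = £25,671.9000 / (0.065 − 0.031) = £755,055.88

£755055.88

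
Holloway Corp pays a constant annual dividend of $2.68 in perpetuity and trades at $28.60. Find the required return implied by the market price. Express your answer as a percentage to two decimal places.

9.37%

P = C/r ⇒ r = C/P = $2.68/$28.60 = 0.093706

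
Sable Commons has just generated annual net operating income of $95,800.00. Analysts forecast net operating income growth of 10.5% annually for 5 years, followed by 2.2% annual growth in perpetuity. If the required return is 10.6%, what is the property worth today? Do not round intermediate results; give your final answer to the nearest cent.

D_1 = 105859.00000
D_2 = 116974.19500
D_3 = 129256.48547
D_4 = 142828.41645
D_5 = 157825.40018
Terminal value at year 5: TV = D_5×(1+g_2)/(r−g_2) = 161297.55898/0.084 = 1920209.03549
P_0 = D_1/(1+r)^1 + D_2/(1+r)^2 + D_3/(1+r)^3 + D_4/(1+r)^4 + D_5/(1+r)^5 + TV/(1+r)^5
    = 95713.38156 + 95626.84143 + 95540.37955 + 95453.99584 + 95367.69024 + 1160306.89788 = 1638009.18648

$1638009.19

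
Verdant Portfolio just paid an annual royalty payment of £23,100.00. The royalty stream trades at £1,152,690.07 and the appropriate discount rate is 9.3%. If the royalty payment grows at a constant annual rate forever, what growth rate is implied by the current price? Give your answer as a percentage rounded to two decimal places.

P = D₀(1+g)/(r−g) ⇒ P(r−g) = D₀(1+g) ⇒ g(P+D₀) = P·r − D₀
g = (P·r − D₀)/(P + D₀) = (£1,152,690.07×0.093 − £23,100.00) / (£1,152,690.07 + £23,100.00) = 0.071527

7.15%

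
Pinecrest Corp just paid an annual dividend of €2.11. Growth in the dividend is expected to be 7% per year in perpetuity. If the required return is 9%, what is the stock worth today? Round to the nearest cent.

D₁ = D₀ × (1 + g) = €2.11 × 1.07 = €2.2577
Growing perpetuity: P = D₁ / (r − g) = €2.2577 / (0.09 − 0.07) = €112.89

€112.89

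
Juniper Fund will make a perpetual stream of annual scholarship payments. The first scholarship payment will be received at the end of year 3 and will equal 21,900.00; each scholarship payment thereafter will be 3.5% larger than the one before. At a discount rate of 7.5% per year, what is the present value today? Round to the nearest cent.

473769.61

Value at end of year 2: C₁ / (r − g) = 21,900.00 / (0.075 − 0.035) = 547,500.0000
Discount to today: PV = 547,500.0000 / (1 + 0.075)^2 = 547,500.0000 / 1.155625 = 473,769.61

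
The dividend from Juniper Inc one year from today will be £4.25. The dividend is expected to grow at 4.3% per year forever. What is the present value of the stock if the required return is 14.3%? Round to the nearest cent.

£42.50

Growing perpetuity: P = D₁ / (r − g) = £4.2500 / (0.143 − 0.043) = £42.50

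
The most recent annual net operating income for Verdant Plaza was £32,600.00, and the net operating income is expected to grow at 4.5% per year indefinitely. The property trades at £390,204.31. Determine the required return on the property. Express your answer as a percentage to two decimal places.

13.23%

D₁ = £32,600.00 × 1.045 = £34,067.0000
P = D₁/(r − g) ⇒ r = D₁/P + g = £34,067.0000/£390,204.31 + 0.045 = 0.087306 + 0.045 = 0.132306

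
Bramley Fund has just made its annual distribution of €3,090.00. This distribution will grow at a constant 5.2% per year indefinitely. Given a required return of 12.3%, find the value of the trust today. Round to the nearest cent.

€45784.23

D₁ = D₀ × (1 + g) = €3,090.00 × 1.052 = €3,250.6800
Growing perpetuity: P = D₁ / (r − g) = €3,250.6800 / (0.123 − 0.052) = €45,784.23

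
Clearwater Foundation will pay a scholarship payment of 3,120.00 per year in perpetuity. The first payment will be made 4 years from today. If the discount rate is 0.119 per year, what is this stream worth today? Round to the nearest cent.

18711.88

Value at end of year 3: C / r = 3,120.00 / 0.119 = 26,218.4874
Discount to today: PV = 26,218.4874 / (1 + 0.119)^3 = 26,218.4874 / 1.401168 = 18,711.88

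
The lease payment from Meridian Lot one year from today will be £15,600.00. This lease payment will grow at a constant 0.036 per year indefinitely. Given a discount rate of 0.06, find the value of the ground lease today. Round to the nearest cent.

£650000.00

Growing perpetuity: P = D₁ / (r − g) = £15,600.0000 / (0.06 − 0.036) = £650,000.00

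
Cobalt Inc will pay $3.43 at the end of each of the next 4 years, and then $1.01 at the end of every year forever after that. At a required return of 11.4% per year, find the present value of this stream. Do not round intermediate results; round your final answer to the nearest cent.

$16.30

PV of 4-year annuity: $3.43 × [1 − (1+0.114)^−4] / 0.114 = 10.55114
Perpetuity value at year 4: $1.01 / 0.114 = 8.85965
PV of perpetuity: 8.85965 / (1+0.114)^4 = 5.75275
Total PV = 10.55114 + 5.75275 = 16.30389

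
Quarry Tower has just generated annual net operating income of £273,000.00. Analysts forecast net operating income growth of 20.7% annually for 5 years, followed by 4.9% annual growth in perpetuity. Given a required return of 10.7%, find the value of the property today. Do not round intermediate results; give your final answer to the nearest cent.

D_1 = 329511.00000
D_2 = 397719.77700
D_3 = 480047.77084
D_4 = 579417.65940
D_5 = 699357.11490
Terminal value at year 5: TV = D_5×(1+g_2)/(r−g_2) = 733625.61353/0.058 = 12648717.47464
P_0 = D_1/(1+r)^1 + D_2/(1+r)^2 + D_3/(1+r)^3 + D_4/(1+r)^4 + D_5/(1+r)^5 + TV/(1+r)^5
    = 297661.24661 + 324550.24811 + 353868.24704 + 385834.66502 + 420688.74497 + 7608663.68052 = 9391266.83227

£9391266.83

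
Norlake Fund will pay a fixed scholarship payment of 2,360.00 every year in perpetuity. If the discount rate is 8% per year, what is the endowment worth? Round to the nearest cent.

Level perpetuity: PV = C / r = 2,360.00 / 0.08 = 29,500.00

29500.00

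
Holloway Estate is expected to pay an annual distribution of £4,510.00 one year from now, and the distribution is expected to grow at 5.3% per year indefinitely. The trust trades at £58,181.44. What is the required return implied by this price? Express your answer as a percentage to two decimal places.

13.05%

P = D₁/(r − g) ⇒ r = D₁/P + g = £4,510.0000/£58,181.44 + 0.053 = 0.077516 + 0.053 = 0.130516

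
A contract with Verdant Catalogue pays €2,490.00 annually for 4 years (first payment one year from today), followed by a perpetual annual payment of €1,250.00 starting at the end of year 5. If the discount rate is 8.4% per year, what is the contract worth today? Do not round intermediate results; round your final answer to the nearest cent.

€18951.69

PV of 4-year annuity: €2,490.00 × [1 − (1+0.084)^−4] / 0.084 = 8174.29630
Perpetuity value at year 4: €1,250.00 / 0.084 = 14880.95238
PV of perpetuity: 14880.95238 / (1+0.084)^4 = 10777.38998
Total PV = 8174.29630 + 10777.38998 = 18951.68628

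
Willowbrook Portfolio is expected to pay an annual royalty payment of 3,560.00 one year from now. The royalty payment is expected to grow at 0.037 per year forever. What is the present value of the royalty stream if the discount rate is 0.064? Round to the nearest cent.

Growing perpetuity: P = D₁ / (r − g) = 3,560.0000 / (0.064 − 0.037) = 131,851.85

131851.85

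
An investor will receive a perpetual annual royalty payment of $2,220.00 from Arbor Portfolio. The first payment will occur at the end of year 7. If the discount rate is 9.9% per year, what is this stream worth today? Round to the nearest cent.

$12727.16

Value at end of year 6: C / r = $2,220.00 / 0.099 = $22,424.2424
Discount to today: PV = $22,424.2424 / (1 + 0.099)^6 = $22,424.2424 / 1.761920 = $12,727.16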